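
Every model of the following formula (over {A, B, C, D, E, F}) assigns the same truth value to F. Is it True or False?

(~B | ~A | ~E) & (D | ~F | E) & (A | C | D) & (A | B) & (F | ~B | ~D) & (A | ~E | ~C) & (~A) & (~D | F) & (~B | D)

Suppose F = 0.
From the singleton clause (~A), A = 0.
From the singleton clause (B), B = 1.
From the singleton clause (~D), D = 0.
That conflicts with the unit clause (D).
So every satisfying assignment has F = True.

True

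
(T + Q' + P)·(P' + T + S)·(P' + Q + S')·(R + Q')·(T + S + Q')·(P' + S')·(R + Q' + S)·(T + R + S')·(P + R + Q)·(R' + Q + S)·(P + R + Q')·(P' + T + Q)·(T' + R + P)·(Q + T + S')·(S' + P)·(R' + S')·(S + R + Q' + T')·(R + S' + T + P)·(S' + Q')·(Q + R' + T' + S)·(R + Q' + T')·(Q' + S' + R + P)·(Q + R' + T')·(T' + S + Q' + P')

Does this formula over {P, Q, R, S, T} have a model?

Yes

Try R = 1.
From the singleton clause (S'), S = 0.
From the singleton clause (Q), Q = 1.
From the singleton clause (T), T = 1.
From the singleton clause (P'), P = 0.
This assignment satisfies each clause.
A satisfying assignment: P=0,  Q=1,  R=1,  S=0,  T=1.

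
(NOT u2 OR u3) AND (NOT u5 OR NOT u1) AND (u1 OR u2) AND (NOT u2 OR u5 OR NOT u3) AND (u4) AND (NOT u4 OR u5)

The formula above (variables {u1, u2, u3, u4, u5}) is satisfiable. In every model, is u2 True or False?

True

Suppose u2 = false.
(u1) alone gives u1 = true.
(NOT u5) alone gives u5 = false.
(u4) alone gives u4 = true.
But (NOT u4) is also a unit clause — contradiction.
So every satisfying assignment has u2 = True.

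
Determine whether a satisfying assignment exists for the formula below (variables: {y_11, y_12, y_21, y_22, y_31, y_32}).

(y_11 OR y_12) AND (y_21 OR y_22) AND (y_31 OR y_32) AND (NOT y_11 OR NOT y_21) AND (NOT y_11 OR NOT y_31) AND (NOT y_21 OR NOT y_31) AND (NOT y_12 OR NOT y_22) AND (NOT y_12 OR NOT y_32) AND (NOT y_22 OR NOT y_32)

Case y_11 = true:
From the singleton clause (NOT y_21), y_21 = false.
From the singleton clause (y_22), y_22 = true.
From the singleton clause (NOT y_31), y_31 = false.
From the singleton clause (y_32), y_32 = true.
Now (NOT y_32) is unsatisfied and unit — conflict.
That branch fails; take y_11 = false instead.
From the singleton clause (y_12), y_12 = true.
From the singleton clause (NOT y_22), y_22 = false.
From the singleton clause (y_21), y_21 = true.
From the singleton clause (NOT y_31), y_31 = false.
From the singleton clause (y_32), y_32 = true.
Now (NOT y_32) is unsatisfied and unit — conflict.
Either choice for y_11 ends in contradiction.
No assignment satisfies every clause.

No, unsatisfiable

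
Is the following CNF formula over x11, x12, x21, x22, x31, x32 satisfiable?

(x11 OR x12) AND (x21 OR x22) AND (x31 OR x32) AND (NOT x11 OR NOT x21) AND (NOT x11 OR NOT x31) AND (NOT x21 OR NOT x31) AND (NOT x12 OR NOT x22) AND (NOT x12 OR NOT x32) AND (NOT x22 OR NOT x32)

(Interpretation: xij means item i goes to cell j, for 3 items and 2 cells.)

Case x11 = true:
From the singleton clause (NOT x21), x21 = false.
From the singleton clause (x22), x22 = true.
From the singleton clause (NOT x31), x31 = false.
From the singleton clause (x32), x32 = true.
But (NOT x32) is also a unit clause — contradiction.
Backtrack on x11: now try x11 = false.
From the singleton clause (x12), x12 = true.
From the singleton clause (NOT x22), x22 = false.
From the singleton clause (x21), x21 = true.
From the singleton clause (NOT x31), x31 = false.
From the singleton clause (x32), x32 = true.
But (NOT x32) is also a unit clause — contradiction.
Both values of x11 lead to a conflict.
No assignment satisfies every clause.

No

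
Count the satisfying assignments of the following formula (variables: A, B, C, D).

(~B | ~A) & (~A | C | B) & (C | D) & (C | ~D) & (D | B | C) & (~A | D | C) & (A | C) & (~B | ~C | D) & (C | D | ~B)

There are 2^4 = 16 truth assignments over (A, B, C, D).
Check each against the 9 clauses (columns in the order A, B, C, D):
  F F F F  ✗ fails (C | D)
  F F F T  ✗ fails (C | ~D)
  F F T F  ✓ satisfies all
  F F T T  ✓ satisfies all
  F T F F  ✗ fails (C | D)
  F T F T  ✗ fails (C | ~D)
  F T T F  ✗ fails (~B | ~C | D)
  F T T T  ✓ satisfies all
  T F F F  ✗ fails (~A | C | B)
  T F F T  ✗ fails (~A | C | B)
  T F T F  ✓ satisfies all
  T F T T  ✓ satisfies all
  T T F F  ✗ fails (~B | ~A)
  T T F T  ✗ fails (~B | ~A)
  T T T F  ✗ fails (~B | ~A)
  T T T T  ✗ fails (~B | ~A)
5 of the 16 rows are models.

5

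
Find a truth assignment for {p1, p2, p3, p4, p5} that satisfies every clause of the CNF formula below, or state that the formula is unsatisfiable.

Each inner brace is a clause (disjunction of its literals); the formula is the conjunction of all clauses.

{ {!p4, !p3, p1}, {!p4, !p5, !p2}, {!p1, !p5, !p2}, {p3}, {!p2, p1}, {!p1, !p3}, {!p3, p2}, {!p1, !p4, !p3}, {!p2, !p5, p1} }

UNSATISFIABLE

Unit clause (p3) forces p3 = true.
Unit clause (!p1) forces p1 = false.
Unit clause (!p4) forces p4 = false.
Unit clause (!p2) forces p2 = false.
Now (p2) is unsatisfied and unit — conflict.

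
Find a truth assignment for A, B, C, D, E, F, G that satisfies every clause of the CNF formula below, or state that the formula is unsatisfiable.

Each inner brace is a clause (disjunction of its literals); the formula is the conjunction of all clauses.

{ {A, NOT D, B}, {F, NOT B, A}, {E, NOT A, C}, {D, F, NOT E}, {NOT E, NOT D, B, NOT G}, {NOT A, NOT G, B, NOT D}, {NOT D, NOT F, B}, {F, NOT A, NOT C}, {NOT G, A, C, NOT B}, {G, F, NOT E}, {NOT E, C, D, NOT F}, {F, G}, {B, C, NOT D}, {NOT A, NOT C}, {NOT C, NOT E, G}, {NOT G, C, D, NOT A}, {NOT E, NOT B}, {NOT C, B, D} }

Case F = true:
Case D = false:
Case E = false:
Case A = false:
Case C = true:
Unit clause (B) forces B = true.
All clauses hold; G can take either value.

A=false; B=true; C=true; D=false; E=false; F=true; G=false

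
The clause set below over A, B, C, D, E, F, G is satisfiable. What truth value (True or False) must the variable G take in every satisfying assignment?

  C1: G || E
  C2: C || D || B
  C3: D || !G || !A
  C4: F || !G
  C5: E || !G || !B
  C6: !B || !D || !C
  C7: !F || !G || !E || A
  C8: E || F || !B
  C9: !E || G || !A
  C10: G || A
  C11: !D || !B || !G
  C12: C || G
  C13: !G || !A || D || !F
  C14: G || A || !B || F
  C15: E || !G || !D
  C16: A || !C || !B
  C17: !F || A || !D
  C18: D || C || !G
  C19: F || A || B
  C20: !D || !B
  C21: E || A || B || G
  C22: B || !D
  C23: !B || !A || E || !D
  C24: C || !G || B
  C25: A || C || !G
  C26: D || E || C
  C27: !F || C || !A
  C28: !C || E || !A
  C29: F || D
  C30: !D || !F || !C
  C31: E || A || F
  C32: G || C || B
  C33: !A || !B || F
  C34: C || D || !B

True

Suppose G = false.
From the singleton clause (E), E = true.
From the singleton clause (!A), A = false.
That conflicts with the unit clause (A).
So every satisfying assignment has G = True.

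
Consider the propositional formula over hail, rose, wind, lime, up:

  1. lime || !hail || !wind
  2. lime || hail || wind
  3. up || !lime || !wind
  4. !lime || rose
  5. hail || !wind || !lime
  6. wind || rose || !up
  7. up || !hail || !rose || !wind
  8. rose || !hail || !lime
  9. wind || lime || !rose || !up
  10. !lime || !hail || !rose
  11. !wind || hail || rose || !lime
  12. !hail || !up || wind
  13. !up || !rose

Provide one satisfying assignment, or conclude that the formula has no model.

Case lime = false:
Case hail = true:
Unit clause (!wind) forces wind = false.
Unit clause (!up) forces up = false.
All clauses hold; rose can take either value.

hail: true, rose: true, wind: false, lime: false, up: false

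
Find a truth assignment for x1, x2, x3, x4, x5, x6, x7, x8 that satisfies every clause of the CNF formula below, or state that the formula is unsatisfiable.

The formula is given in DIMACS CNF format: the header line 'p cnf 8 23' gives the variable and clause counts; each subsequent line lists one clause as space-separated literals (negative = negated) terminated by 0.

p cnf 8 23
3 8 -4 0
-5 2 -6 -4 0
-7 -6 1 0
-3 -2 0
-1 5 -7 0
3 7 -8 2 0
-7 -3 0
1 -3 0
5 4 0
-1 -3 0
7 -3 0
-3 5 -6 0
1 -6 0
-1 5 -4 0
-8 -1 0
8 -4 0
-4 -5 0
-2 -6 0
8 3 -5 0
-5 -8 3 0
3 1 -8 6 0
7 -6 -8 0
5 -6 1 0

Branch on x3: set x3 = False.
Branch on x8: set x8 = True.
From the singleton clause (¬x1), x1 = False.
From the singleton clause (¬x6), x6 = False.
That conflicts with the unit clause (x6).
So x8 must be the other value — set x8 = False.
From the singleton clause (¬x4), x4 = False.
From the singleton clause (x5), x5 = True.
That conflicts with the unit clause (¬x5).
Both values of x8 lead to a conflict.
So x3 must be the other value — set x3 = True.
From the singleton clause (¬x2), x2 = False.
From the singleton clause (¬x7), x7 = False.
That conflicts with the unit clause (x7).
Both values of x3 lead to a conflict.

UNSATISFIABLE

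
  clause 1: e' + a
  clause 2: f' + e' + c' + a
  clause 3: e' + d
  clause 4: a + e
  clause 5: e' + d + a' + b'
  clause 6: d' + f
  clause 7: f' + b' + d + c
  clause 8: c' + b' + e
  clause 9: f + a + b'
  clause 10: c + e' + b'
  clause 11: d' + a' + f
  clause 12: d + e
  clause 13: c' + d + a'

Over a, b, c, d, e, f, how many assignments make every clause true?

There are 2^6 = 64 truth assignments over (a, b, c, d, e, f).
Split on e. With e = 1, the clauses containing e are satisfied and e' drops from the rest; 3 of the 2^5 = 32 assignments to the other variables satisfy what remains.
With e = 0, by the same count on the reduced clause set, 3 assignments work.
(One model: a=T, b=F, c=F, d=T, e=F, f=T.)
Total: 3 + 3 = 6.

6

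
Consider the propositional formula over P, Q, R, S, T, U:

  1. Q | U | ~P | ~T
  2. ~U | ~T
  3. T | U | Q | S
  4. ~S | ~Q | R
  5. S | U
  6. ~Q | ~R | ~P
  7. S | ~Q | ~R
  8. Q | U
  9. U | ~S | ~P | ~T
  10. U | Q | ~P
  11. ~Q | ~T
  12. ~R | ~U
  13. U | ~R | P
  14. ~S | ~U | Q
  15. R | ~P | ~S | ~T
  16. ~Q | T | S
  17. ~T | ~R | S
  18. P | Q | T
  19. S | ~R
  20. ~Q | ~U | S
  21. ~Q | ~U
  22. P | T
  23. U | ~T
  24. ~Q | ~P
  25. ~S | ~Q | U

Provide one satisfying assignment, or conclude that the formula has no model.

Suppose U = 1.
Unit clause (~T) forces T = 0.
Unit clause (~R) forces R = 0.
Unit clause (~Q) forces Q = 0.
Unit clause (~S) forces S = 0.
Unit clause (P) forces P = 1.
Every clause now holds.

P: 1,  Q: 0,  R: 0,  S: 0,  T: 0,  U: 1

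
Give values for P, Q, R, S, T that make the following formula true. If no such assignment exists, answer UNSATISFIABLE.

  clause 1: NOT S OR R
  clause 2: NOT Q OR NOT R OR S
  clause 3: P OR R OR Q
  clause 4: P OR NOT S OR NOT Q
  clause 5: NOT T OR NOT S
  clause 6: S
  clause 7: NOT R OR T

UNSATISFIABLE

The clause (S) is unit, so S = true.
The clause (R) is unit, so R = true.
The clause (NOT T) is unit, so T = false.
Now (T) is unsatisfied and unit — conflict.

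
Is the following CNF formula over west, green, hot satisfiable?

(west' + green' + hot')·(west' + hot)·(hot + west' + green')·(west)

Unit clause (west) forces west = 1.
Unit clause (hot) forces hot = 1.
Unit clause (green') forces green = 0.
All clauses are satisfied.
A satisfying assignment: west: 1, green: 0, hot: 1.

Yes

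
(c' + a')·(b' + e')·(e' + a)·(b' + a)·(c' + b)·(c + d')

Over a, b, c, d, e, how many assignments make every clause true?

There are 2^5 = 32 truth assignments over (a, b, c, d, e).
Split on a. With a = 1, the clauses containing a are satisfied and a' drops from the rest; 3 of the 2^4 = 16 assignments to the other variables satisfy what remains.
With a = 0, by the same count on the reduced clause set, 1 assignment works.
Total: 3 + 1 = 4.

4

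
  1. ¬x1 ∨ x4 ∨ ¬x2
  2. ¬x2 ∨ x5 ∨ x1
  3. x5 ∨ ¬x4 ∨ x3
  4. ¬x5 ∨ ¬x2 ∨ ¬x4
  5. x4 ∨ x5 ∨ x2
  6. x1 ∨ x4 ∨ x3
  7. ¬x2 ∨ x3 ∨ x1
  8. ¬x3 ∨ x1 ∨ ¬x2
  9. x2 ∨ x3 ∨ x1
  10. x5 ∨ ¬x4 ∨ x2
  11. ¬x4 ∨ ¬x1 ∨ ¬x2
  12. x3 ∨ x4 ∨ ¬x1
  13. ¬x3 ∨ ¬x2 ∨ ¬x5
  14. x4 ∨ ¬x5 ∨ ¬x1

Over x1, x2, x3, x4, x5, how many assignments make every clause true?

There are 2^5 = 32 truth assignments over (x1, x2, x3, x4, x5).
Split on x4. With x4 = True, the clauses containing x4 are satisfied and ¬x4 drops from the rest; 3 of the 2^4 = 16 assignments to the other variables satisfy what remains.
With x4 = False, by the same count on the reduced clause set, 1 assignment works.
Total: 3 + 1 = 4.

4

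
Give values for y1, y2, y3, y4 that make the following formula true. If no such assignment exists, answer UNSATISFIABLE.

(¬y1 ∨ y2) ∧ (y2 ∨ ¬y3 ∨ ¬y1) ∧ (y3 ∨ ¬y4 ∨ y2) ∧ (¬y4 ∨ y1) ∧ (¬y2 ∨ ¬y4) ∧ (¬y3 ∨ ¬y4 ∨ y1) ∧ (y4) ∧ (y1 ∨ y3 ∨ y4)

UNSATISFIABLE

From the singleton clause (y4), y4 = True.
From the singleton clause (y1), y1 = True.
From the singleton clause (y2), y2 = True.
Now (¬y2) is unsatisfied and unit — conflict.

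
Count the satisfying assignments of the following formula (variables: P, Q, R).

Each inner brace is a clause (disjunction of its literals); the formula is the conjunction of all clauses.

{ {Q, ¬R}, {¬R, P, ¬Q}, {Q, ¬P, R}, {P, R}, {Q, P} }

There are 2^3 = 8 truth assignments over (P, Q, R).
Check each against the 5 clauses (columns in the order P, Q, R):
  F F F  ✗ fails (P ∨ R)
  F F T  ✗ fails (Q ∨ ¬R)
  F T F  ✗ fails (P ∨ R)
  F T T  ✗ fails (¬R ∨ P ∨ ¬Q)
  T F F  ✗ fails (Q ∨ ¬P ∨ R)
  T F T  ✗ fails (Q ∨ ¬R)
  T T F  ✓ satisfies all
  T T T  ✓ satisfies all
2 of the 8 rows are models.

2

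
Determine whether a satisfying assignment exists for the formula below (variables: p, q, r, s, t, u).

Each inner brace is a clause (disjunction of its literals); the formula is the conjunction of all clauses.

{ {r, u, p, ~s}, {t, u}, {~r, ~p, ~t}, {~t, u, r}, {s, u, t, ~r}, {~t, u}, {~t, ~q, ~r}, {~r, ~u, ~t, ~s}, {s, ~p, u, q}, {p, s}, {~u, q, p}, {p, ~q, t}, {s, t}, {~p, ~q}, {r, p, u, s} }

Branch on t: set t = 1.
Unit clause (u) forces u = 1.
Branch on r: set r = 0.
Branch on p: set p = 1.
Unit clause (~q) forces q = 0.
No clause remains; s is free.
A satisfying assignment: p: 1,  q: 0,  r: 0,  s: 1,  t: 1,  u: 1.

Yes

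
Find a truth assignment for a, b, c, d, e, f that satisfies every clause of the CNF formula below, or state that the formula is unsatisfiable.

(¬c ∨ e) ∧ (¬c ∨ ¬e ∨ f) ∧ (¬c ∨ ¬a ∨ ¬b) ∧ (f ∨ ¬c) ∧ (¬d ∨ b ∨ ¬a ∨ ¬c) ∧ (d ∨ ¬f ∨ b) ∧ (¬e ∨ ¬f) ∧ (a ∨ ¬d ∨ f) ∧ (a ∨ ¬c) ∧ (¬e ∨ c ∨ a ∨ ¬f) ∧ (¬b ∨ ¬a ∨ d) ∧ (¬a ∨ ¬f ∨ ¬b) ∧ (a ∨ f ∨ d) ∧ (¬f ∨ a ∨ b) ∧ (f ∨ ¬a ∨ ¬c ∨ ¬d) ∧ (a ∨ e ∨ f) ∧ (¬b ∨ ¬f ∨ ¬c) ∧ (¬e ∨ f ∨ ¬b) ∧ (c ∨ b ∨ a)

a ↦ False, b ↦ True, c ↦ False, d ↦ False, e ↦ False, f ↦ True

Try c = False.
Try e = False.
Try a = False.
(f) alone gives f = True.
(b) alone gives b = True.
All clauses hold; d can take either value.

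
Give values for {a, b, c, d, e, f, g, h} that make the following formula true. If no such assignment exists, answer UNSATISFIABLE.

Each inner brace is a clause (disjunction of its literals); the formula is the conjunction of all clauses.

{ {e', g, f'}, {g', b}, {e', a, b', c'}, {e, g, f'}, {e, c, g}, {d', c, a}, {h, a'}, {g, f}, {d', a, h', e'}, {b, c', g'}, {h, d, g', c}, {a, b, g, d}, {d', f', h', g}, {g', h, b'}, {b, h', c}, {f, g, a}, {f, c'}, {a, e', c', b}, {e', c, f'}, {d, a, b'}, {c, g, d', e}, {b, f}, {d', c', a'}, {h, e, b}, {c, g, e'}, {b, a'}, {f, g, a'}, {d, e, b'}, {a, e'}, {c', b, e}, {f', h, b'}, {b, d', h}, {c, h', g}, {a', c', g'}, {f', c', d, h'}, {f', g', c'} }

a=1; b=1; c=0; d=1; e=1; f=0; g=1; h=1

Suppose g = 1.
(b) alone gives b = 1.
(h) alone gives h = 1.
Suppose f = 0.
(c') alone gives c = 0.
Suppose d = 1.
(a) alone gives a = 1.
No clause remains; e is free.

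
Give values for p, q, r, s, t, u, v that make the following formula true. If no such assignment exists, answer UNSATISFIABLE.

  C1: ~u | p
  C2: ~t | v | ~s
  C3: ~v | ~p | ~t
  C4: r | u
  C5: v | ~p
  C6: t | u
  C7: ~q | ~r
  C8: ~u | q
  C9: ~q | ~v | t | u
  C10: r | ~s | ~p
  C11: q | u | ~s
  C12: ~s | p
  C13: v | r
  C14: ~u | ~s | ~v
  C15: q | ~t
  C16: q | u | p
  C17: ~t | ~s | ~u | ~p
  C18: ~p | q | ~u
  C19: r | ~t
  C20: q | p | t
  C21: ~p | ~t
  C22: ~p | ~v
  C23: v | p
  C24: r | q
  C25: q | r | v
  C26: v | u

UNSATISFIABLE

Branch on u: set u = 0.
Unit clause (r) forces r = 1.
Unit clause (t) forces t = 1.
Unit clause (~q) forces q = 0.
But (q) is also a unit clause — contradiction.
Undo u and try u = 1.
Unit clause (p) forces p = 1.
Unit clause (v) forces v = 1.
But (~v) is also a unit clause — contradiction.
Both values of u lead to a conflict.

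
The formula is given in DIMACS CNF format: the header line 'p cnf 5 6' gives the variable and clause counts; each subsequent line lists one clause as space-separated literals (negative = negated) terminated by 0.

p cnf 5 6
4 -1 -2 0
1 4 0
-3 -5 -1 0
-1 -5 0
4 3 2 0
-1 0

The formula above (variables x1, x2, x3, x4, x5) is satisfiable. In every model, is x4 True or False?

Suppose x4 = False.
Unit clause (x1) forces x1 = True.
Now (¬x1) is unsatisfied and unit — conflict.
So every satisfying assignment has x4 = True.

True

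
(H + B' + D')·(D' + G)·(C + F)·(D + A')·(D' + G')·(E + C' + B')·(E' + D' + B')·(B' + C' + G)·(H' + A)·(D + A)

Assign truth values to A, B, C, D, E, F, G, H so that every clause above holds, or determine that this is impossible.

Try D = 0.
The clause (A') is unit, so A = 0.
Now (A) is unsatisfied and unit — conflict.
So D must be the other value — set D = 1.
The clause (G) is unit, so G = 1.
Now (G') is unsatisfied and unit — conflict.
Neither D = 1 nor D = 0 works.

UNSATISFIABLE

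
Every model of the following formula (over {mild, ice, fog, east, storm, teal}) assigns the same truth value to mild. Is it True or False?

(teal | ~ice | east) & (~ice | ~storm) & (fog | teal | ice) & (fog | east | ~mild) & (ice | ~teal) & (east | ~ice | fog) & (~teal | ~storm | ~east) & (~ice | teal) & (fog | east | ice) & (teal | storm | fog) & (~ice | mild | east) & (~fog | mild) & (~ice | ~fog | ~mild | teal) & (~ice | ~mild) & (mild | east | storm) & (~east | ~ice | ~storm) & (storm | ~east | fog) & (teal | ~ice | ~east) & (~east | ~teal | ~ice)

True

Suppose mild = 0.
Unit clause (~fog) forces fog = 0.
Try ice = 0.
Unit clause (teal) forces teal = 1.
But (~teal) is also a unit clause — contradiction.
That branch fails; take ice = 1 instead.
Unit clause (~storm) forces storm = 0.
Unit clause (east) forces east = 1.
But (~east) is also a unit clause — contradiction.
Both values of ice lead to a conflict.
So every satisfying assignment has mild = True.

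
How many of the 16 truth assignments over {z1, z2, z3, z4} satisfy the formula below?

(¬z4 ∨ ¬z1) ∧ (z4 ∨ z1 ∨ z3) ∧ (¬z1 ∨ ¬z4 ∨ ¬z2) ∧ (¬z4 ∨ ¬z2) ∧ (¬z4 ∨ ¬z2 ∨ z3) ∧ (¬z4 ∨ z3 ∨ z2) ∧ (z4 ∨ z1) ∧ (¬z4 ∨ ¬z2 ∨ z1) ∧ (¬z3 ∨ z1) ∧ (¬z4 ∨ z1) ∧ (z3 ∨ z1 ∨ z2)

There are 2^4 = 16 truth assignments over (z1, z2, z3, z4).
Check each against the 11 clauses (columns in the order z1, z2, z3, z4):
  F F F F  ✗ fails (z4 ∨ z1 ∨ z3)
  F F F T  ✗ fails (¬z4 ∨ z3 ∨ z2)
  F F T F  ✗ fails (z4 ∨ z1)
  F F T T  ✗ fails (¬z3 ∨ z1)
  F T F F  ✗ fails (z4 ∨ z1 ∨ z3)
  F T F T  ✗ fails (¬z4 ∨ ¬z2)
  F T T F  ✗ fails (z4 ∨ z1)
  F T T T  ✗ fails (¬z4 ∨ ¬z2)
  T F F F  ✓ satisfies all
  T F F T  ✗ fails (¬z4 ∨ ¬z1)
  T F T F  ✓ satisfies all
  T F T T  ✗ fails (¬z4 ∨ ¬z1)
  T T F F  ✓ satisfies all
  T T F T  ✗ fails (¬z4 ∨ ¬z1)
  T T T F  ✓ satisfies all
  T T T T  ✗ fails (¬z4 ∨ ¬z1)
4 of the 16 rows are models.

4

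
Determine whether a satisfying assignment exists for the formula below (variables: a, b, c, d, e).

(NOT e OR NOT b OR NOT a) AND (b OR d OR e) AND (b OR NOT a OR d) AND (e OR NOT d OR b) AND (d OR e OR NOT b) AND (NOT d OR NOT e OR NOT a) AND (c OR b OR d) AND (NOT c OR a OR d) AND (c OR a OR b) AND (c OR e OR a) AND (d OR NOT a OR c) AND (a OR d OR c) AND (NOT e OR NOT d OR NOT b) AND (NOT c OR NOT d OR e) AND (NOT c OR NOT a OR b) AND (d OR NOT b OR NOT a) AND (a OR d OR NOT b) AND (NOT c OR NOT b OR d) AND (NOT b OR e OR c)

Case e = true:
Case b = false:
Case a = false:
From the singleton clause (c), c = true.
From the singleton clause (d), d = true.
All clauses are satisfied.
A satisfying assignment: a ↦ false,  b ↦ false,  c ↦ true,  d ↦ true,  e ↦ true.

Yes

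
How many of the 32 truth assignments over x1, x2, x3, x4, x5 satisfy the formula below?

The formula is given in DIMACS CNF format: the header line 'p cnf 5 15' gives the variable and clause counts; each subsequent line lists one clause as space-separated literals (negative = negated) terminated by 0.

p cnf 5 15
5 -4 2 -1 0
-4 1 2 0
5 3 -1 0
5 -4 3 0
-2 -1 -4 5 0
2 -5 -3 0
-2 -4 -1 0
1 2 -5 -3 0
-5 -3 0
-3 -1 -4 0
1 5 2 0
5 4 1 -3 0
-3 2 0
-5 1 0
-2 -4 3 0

There are 2^5 = 32 truth assignments over (x1, x2, x3, x4, x5).
Split on x1. With x1 = True, the clauses containing x1 are satisfied and ¬x1 drops from the rest; 4 of the 2^4 = 16 assignments to the other variables satisfy what remains.
With x1 = False, by the same count on the reduced clause set, 2 assignments work.
Total: 4 + 2 = 6.

6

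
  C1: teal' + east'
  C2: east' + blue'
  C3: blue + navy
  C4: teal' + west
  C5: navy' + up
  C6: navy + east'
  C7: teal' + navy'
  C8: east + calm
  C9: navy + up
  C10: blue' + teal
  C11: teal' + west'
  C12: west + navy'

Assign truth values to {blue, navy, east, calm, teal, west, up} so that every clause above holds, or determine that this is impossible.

blue ↦ 0, navy ↦ 1, east ↦ 1, calm ↦ 0, teal ↦ 0, west ↦ 1, up ↦ 1

Try teal = 0.
From the singleton clause (blue'), blue = 0.
From the singleton clause (navy), navy = 1.
From the singleton clause (up), up = 1.
From the singleton clause (west), west = 1.
Try east = 1.
Every clause is now satisfied; calm is unconstrained.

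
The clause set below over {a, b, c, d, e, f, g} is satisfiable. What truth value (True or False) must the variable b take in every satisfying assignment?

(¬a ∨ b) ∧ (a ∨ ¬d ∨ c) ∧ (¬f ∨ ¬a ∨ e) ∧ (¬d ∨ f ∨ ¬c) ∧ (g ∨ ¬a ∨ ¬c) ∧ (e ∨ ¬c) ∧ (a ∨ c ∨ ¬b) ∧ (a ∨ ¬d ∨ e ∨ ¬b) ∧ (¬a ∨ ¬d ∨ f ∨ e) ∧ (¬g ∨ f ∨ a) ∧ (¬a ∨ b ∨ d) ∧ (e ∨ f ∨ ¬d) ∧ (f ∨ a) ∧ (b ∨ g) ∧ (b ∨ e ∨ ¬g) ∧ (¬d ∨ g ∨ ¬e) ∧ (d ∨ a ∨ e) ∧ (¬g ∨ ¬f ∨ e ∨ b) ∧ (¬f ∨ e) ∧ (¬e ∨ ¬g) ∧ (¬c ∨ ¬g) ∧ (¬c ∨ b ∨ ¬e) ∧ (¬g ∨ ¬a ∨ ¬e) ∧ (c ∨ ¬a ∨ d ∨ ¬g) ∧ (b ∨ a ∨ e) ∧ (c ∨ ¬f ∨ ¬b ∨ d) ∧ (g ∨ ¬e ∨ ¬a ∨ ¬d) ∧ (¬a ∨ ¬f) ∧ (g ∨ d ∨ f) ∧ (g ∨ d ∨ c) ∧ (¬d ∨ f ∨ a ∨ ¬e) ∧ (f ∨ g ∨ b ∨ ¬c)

True

Suppose b = False.
From the singleton clause (¬a), a = False.
From the singleton clause (f), f = True.
From the singleton clause (g), g = True.
From the singleton clause (e), e = True.
That conflicts with the unit clause (¬e).
So every satisfying assignment has b = True.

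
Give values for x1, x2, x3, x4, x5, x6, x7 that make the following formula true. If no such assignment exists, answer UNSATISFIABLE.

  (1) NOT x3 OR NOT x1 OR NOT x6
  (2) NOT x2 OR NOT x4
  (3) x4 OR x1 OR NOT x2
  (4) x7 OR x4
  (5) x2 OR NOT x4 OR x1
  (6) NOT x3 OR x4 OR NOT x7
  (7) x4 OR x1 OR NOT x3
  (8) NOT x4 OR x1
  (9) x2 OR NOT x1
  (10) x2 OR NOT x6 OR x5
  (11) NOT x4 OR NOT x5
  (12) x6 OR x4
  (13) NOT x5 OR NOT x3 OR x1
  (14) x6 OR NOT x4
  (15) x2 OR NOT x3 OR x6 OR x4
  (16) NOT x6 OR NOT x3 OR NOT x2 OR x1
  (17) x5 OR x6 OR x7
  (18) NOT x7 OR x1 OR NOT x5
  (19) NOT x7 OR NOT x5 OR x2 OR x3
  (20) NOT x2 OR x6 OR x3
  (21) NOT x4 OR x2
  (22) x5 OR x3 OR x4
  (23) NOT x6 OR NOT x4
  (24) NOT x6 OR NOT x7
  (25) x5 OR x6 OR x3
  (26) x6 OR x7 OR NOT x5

Try x2 = false.
The clause (NOT x1) is unit, so x1 = false.
The clause (NOT x4) is unit, so x4 = false.
The clause (x7) is unit, so x7 = true.
The clause (NOT x3) is unit, so x3 = false.
The clause (x6) is unit, so x6 = true.
But (NOT x6) is also a unit clause — contradiction.
That branch fails; take x2 = true instead.
The clause (NOT x4) is unit, so x4 = false.
The clause (x1) is unit, so x1 = true.
The clause (x7) is unit, so x7 = true.
The clause (NOT x3) is unit, so x3 = false.
The clause (x6) is unit, so x6 = true.
But (NOT x6) is also a unit clause — contradiction.
Both values of x2 lead to a conflict.

UNSATISFIABLE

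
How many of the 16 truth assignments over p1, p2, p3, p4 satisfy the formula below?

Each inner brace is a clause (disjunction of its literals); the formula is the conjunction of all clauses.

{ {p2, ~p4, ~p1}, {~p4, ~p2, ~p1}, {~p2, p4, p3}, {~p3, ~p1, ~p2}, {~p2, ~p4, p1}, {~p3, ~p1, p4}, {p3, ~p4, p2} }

5

There are 2^4 = 16 truth assignments over (p1, p2, p3, p4).
Split on p4. With p4 = 1, the clauses containing p4 are satisfied and ~p4 drops from the rest; 1 of the 2^3 = 8 assignments to the other variables satisfy what remains.
With p4 = 0, by the same count on the reduced clause set, 4 assignments work.
Total: 1 + 4 = 5.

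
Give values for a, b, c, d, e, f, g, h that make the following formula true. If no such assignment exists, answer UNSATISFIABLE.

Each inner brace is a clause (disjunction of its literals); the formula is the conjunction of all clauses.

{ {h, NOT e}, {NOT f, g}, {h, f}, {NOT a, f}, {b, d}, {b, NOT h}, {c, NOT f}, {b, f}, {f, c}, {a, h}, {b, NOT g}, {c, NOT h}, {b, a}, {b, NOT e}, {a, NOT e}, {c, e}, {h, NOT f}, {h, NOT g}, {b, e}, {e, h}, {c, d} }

Suppose h = true.
(b) alone gives b = true.
(c) alone gives c = true.
Suppose f = true.
(g) alone gives g = true.
Suppose a = false.
(NOT e) alone gives e = false.
Every clause is now satisfied; d is unconstrained.

a=false,  b=true,  c=true,  d=false,  e=false,  f=true,  g=true,  h=true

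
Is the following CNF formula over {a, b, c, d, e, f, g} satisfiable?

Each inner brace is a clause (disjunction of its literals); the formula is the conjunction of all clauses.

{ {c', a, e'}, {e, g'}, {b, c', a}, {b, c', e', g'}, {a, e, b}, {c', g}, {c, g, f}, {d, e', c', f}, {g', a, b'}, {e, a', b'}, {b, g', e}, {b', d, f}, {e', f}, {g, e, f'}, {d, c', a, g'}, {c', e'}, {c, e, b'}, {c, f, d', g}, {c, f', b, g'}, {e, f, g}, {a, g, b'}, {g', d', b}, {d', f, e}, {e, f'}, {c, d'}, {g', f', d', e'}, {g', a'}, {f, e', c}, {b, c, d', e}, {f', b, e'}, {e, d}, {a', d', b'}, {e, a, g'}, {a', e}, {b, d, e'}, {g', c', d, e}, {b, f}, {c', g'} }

Yes

Try e = 1.
Unit clause (f) forces f = 1.
Unit clause (c') forces c = 0.
Unit clause (d') forces d = 0.
Unit clause (b) forces b = 1.
Try g = 0.
Unit clause (a) forces a = 1.
This assignment satisfies each clause.
A satisfying assignment: a=1, b=1, c=0, d=0, e=1, f=1, g=0.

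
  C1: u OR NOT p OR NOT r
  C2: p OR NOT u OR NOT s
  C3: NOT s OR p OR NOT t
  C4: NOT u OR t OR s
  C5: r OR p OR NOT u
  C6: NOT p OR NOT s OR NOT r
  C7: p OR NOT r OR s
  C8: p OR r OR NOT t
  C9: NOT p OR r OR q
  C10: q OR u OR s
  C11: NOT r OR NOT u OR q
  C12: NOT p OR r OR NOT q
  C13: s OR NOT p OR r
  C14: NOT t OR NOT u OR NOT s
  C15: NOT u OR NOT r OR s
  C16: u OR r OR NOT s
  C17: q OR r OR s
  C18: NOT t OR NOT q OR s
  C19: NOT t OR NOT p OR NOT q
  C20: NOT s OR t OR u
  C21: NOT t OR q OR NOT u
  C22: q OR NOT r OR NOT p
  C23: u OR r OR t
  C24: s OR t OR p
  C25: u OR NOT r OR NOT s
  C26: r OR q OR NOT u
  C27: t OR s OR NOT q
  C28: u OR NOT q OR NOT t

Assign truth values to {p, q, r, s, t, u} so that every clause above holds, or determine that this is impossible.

UNSATISFIABLE

Suppose u = true.
Suppose p = true.
Suppose t = true.
Unit clause (NOT s) forces s = false.
Unit clause (r) forces r = true.
But (NOT r) is also a unit clause — contradiction.
That branch fails; take t = false instead.
Unit clause (s) forces s = true.
Unit clause (NOT r) forces r = false.
Unit clause (q) forces q = true.
But (NOT q) is also a unit clause — contradiction.
Neither t = true nor t = false works.
That branch fails; take p = false instead.
Unit clause (NOT s) forces s = false.
Unit clause (t) forces t = true.
Unit clause (r) forces r = true.
But (NOT r) is also a unit clause — contradiction.
Neither p = true nor p = false works.
That branch fails; take u = false instead.
Suppose p = false.
Suppose s = false.
Unit clause (NOT r) forces r = false.
Unit clause (NOT t) forces t = false.
But (t) is also a unit clause — contradiction.
That branch fails; take s = true instead.
Unit clause (NOT t) forces t = false.
But (t) is also a unit clause — contradiction.
Neither s = true nor s = false works.
That branch fails; take p = true instead.
Unit clause (NOT r) forces r = false.
Unit clause (q) forces q = true.
But (NOT q) is also a unit clause — contradiction.
Neither p = true nor p = false works.
Neither u = true nor u = false works.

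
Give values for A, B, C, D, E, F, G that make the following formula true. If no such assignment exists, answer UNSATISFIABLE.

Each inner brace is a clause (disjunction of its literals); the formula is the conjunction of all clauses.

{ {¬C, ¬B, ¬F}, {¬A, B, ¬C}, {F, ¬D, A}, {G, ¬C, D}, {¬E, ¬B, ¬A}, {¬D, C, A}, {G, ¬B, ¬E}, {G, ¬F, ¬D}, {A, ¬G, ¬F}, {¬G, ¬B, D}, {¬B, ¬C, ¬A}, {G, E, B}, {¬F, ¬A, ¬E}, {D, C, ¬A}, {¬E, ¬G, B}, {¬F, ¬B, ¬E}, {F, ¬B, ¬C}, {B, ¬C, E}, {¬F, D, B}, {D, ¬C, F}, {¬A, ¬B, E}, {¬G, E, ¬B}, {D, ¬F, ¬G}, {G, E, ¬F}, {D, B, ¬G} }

A ↦ True,  B ↦ False,  C ↦ False,  D ↦ True,  E ↦ False,  F ↦ False,  G ↦ True

Case C = False:
Case D = True:
Unit clause (A) forces A = True.
Case E = False:
Unit clause (¬B) forces B = False.
Unit clause (G) forces G = True.
All clauses hold; F can take either value.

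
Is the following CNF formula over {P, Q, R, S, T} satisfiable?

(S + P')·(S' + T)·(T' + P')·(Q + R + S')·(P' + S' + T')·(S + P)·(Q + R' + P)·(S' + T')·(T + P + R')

No, unsatisfiable

Suppose S = 1.
Unit clause (T) forces T = 1.
Now (T') is unsatisfied and unit — conflict.
That branch fails; take S = 0 instead.
Unit clause (P') forces P = 0.
Now (P) is unsatisfied and unit — conflict.
Both values of S lead to a conflict.
No assignment satisfies every clause.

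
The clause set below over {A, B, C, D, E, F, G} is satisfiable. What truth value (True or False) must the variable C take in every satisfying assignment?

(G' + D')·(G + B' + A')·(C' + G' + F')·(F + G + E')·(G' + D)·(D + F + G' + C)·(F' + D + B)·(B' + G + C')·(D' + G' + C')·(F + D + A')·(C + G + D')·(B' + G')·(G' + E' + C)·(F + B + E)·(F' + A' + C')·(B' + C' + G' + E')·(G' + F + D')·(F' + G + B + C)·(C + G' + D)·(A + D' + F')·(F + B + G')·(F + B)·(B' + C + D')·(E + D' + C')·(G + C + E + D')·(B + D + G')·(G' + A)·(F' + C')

False

Suppose C = 1.
Unit clause (F') forces F = 0.
Unit clause (B) forces B = 1.
Unit clause (G) forces G = 1.
Now (G') is unsatisfied and unit — conflict.
So every satisfying assignment has C = False.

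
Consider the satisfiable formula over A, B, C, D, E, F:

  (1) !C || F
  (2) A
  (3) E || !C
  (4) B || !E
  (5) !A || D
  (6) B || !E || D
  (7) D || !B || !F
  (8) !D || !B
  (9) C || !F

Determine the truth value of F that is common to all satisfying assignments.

Suppose F = true.
The clause (A) is unit, so A = true.
The clause (D) is unit, so D = true.
The clause (!B) is unit, so B = false.
The clause (!E) is unit, so E = false.
The clause (!C) is unit, so C = false.
But (C) is also a unit clause — contradiction.
So every satisfying assignment has F = False.

False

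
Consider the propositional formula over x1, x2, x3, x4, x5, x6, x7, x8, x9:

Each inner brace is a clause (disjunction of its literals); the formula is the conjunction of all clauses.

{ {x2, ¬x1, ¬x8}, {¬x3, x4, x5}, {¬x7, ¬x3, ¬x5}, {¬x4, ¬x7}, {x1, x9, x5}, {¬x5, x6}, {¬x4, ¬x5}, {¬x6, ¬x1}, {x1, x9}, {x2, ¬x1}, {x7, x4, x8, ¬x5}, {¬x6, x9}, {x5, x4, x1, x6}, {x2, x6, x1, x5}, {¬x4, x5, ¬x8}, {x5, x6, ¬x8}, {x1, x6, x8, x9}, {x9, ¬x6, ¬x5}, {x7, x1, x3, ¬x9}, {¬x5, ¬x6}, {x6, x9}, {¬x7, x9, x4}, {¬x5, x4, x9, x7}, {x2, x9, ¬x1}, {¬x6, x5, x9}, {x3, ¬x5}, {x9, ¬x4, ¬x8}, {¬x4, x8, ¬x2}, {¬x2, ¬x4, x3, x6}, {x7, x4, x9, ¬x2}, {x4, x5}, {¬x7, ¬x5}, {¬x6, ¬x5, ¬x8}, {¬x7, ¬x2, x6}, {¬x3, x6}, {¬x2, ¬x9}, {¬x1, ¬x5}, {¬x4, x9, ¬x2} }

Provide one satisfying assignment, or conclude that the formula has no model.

Try x4 = True.
Unit clause (¬x7) forces x7 = False.
Unit clause (¬x5) forces x5 = False.
Unit clause (¬x8) forces x8 = False.
Unit clause (¬x2) forces x2 = False.
Unit clause (¬x1) forces x1 = False.
Unit clause (x9) forces x9 = True.
Unit clause (x6) forces x6 = True.
Unit clause (x3) forces x3 = True.
This assignment satisfies each clause.

x1=False, x2=False, x3=True, x4=True, x5=False, x6=True, x7=False, x8=False, x9=True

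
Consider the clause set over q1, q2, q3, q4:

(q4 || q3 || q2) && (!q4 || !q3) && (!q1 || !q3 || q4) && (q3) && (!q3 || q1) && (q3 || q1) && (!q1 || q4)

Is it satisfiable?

Unit clause (q3) forces q3 = true.
Unit clause (!q4) forces q4 = false.
Unit clause (!q1) forces q1 = false.
That conflicts with the unit clause (q1).
No assignment satisfies every clause.

No, unsatisfiable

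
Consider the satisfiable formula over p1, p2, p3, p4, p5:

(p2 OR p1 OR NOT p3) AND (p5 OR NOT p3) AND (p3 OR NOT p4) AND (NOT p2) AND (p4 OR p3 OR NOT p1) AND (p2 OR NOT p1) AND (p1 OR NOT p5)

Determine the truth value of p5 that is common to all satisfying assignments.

False

Suppose p5 = true.
(NOT p2) alone gives p2 = false.
(NOT p1) alone gives p1 = false.
That conflicts with the unit clause (p1).
So every satisfying assignment has p5 = False.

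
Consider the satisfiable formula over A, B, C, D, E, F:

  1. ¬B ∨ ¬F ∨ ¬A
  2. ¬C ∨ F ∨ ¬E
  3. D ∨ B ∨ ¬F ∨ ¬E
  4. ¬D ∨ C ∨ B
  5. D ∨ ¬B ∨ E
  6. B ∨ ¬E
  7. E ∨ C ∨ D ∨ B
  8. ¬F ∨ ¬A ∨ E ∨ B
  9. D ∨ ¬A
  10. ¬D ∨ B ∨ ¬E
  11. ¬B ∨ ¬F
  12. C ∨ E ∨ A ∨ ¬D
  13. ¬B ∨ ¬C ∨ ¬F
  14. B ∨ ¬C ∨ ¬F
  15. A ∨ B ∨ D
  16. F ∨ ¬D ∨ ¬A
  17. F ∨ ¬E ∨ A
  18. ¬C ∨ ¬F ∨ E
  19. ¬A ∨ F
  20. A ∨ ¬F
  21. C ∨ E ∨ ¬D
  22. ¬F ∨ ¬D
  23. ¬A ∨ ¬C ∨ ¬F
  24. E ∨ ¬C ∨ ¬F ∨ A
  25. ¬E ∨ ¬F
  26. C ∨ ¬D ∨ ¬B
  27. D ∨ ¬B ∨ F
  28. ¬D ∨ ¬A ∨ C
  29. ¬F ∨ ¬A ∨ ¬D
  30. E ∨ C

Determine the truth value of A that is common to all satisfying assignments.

Suppose A = True.
The clause (D) is unit, so D = True.
The clause (F) is unit, so F = True.
That conflicts with the unit clause (¬F).
So every satisfying assignment has A = False.

False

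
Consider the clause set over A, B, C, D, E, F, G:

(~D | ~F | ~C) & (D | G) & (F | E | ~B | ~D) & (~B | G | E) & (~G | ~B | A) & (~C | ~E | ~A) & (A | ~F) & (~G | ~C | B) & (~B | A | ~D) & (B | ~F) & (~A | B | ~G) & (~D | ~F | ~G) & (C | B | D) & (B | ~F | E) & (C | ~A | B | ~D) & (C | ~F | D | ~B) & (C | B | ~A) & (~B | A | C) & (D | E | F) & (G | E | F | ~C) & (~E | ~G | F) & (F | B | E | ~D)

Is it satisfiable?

Branch on D: set D = 1.
Branch on F: set F = 0.
Branch on E: set E = 1.
From the singleton clause (~G), G = 0.
Branch on C: set C = 0.
Branch on B: set B = 0.
From the singleton clause (~A), A = 0.
Every clause now holds.
A satisfying assignment: A: 0; B: 0; C: 0; D: 1; E: 1; F: 0; G: 0.

Satisfiable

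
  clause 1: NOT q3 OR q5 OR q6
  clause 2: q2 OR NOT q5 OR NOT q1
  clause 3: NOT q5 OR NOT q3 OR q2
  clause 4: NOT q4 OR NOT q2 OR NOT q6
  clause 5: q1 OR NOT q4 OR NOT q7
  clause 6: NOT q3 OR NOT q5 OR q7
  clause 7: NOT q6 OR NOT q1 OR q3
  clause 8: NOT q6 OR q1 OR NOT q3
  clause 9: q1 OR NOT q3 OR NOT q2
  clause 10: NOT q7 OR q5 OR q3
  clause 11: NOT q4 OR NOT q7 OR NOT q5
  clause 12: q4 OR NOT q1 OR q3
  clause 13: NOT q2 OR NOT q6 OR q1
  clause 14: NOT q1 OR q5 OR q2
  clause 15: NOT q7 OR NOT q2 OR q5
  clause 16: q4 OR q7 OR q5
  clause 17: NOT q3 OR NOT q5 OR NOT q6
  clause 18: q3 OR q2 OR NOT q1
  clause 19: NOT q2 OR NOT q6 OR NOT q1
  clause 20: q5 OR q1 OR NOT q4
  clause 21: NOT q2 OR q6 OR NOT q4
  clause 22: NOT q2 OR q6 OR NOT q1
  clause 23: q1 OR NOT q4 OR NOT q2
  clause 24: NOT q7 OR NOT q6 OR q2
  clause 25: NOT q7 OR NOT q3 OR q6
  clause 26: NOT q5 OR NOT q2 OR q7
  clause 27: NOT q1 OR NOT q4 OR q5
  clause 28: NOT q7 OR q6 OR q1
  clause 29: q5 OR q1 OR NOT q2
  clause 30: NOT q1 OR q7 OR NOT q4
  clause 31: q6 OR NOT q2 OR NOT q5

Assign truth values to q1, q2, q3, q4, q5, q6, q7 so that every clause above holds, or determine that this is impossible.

q1 ↦ false; q2 ↦ false; q3 ↦ false; q4 ↦ true; q5 ↦ true; q6 ↦ true; q7 ↦ false

Try q3 = false.
Try q6 = true.
Unit clause (NOT q1) forces q1 = false.
Unit clause (NOT q2) forces q2 = false.
Unit clause (NOT q7) forces q7 = false.
Try q4 = true.
Unit clause (q5) forces q5 = true.
Every clause now holds.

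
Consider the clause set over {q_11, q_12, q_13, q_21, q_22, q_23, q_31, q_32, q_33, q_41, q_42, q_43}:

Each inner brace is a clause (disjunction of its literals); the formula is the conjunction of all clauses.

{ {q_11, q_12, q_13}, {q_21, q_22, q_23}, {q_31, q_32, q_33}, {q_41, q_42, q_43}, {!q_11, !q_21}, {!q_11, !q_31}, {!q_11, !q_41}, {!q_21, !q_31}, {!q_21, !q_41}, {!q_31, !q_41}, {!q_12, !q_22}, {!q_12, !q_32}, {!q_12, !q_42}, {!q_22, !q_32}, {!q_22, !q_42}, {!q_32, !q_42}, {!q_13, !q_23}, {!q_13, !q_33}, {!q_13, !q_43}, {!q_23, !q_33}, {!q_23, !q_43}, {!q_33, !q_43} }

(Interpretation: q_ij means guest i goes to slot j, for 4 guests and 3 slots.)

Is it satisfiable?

No, unsatisfiable

Try q_11 = false.
Try q_12 = true.
(!q_22) alone gives q_22 = false.
(!q_32) alone gives q_32 = false.
(!q_42) alone gives q_42 = false.
Try q_21 = true.
(!q_31) alone gives q_31 = false.
(q_33) alone gives q_33 = true.
(!q_41) alone gives q_41 = false.
(q_43) alone gives q_43 = true.
That conflicts with the unit clause (!q_43).
So q_21 must be the other value — set q_21 = false.
(q_23) alone gives q_23 = true.
(!q_13) alone gives q_13 = false.
(!q_33) alone gives q_33 = false.
(q_31) alone gives q_31 = true.
(!q_41) alone gives q_41 = false.
(q_43) alone gives q_43 = true.
That conflicts with the unit clause (!q_43).
Either choice for q_21 ends in contradiction.
So q_12 must be the other value — set q_12 = false.
(q_13) alone gives q_13 = true.
(!q_23) alone gives q_23 = false.
(!q_33) alone gives q_33 = false.
(!q_43) alone gives q_43 = false.
Try q_21 = true.
(!q_31) alone gives q_31 = false.
(q_32) alone gives q_32 = true.
(!q_41) alone gives q_41 = false.
(q_42) alone gives q_42 = true.
That conflicts with the unit clause (!q_42).
So q_21 must be the other value — set q_21 = false.
(q_22) alone gives q_22 = true.
(!q_32) alone gives q_32 = false.
(q_31) alone gives q_31 = true.
(!q_41) alone gives q_41 = false.
(q_42) alone gives q_42 = true.
That conflicts with the unit clause (!q_42).
Either choice for q_21 ends in contradiction.
Either choice for q_12 ends in contradiction.
So q_11 must be the other value — set q_11 = true.
(!q_21) alone gives q_21 = false.
(!q_31) alone gives q_31 = false.
(!q_41) alone gives q_41 = false.
Try q_22 = true.
(!q_12) alone gives q_12 = false.
(!q_32) alone gives q_32 = false.
(q_33) alone gives q_33 = true.
(!q_42) alone gives q_42 = false.
(q_43) alone gives q_43 = true.
That conflicts with the unit clause (!q_43).
So q_22 must be the other value — set q_22 = false.
(q_23) alone gives q_23 = true.
(!q_13) alone gives q_13 = false.
(!q_33) alone gives q_33 = false.
(q_32) alone gives q_32 = true.
(!q_12) alone gives q_12 = false.
(!q_42) alone gives q_42 = false.
(q_43) alone gives q_43 = true.
That conflicts with the unit clause (!q_43).
Either choice for q_22 ends in contradiction.
Either choice for q_11 ends in contradiction.
No assignment satisfies every clause.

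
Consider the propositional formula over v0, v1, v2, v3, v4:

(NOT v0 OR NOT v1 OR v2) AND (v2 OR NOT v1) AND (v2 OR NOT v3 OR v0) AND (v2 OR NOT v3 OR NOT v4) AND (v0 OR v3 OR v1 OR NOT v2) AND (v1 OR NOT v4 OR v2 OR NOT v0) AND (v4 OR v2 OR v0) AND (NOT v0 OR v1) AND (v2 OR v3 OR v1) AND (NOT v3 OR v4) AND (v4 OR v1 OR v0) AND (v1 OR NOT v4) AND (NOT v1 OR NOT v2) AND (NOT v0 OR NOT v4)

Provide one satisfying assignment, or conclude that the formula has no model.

UNSATISFIABLE

Suppose v2 = true.
(NOT v1) alone gives v1 = false.
(NOT v0) alone gives v0 = false.
(v3) alone gives v3 = true.
(v4) alone gives v4 = true.
But (NOT v4) is also a unit clause — contradiction.
That branch fails; take v2 = false instead.
(NOT v1) alone gives v1 = false.
(NOT v0) alone gives v0 = false.
(NOT v3) alone gives v3 = false.
But (v3) is also a unit clause — contradiction.
Both values of v2 lead to a conflict.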